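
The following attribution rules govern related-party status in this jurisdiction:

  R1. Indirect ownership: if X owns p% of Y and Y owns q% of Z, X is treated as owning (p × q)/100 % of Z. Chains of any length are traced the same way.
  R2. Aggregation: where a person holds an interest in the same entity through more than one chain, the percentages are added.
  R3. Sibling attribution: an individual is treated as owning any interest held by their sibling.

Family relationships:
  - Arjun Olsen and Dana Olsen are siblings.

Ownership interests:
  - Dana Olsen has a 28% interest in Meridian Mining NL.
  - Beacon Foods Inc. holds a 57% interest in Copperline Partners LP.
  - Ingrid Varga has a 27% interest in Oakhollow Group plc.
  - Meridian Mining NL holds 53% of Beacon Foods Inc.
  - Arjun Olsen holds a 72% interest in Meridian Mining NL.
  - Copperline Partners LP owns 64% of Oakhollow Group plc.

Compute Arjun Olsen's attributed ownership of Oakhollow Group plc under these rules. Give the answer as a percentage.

19.3344%

By sibling attribution (R3), Arjun Olsen is treated as also owning Dana Olsen's interest in Meridian Mining NL, giving 72% + 28% = 100%.
Chain via Meridian Mining NL → Beacon Foods Inc. → Copperline Partners LP (R1): 100% × 53% × 57% × 64% = 19.3344% of Oakhollow Group plc.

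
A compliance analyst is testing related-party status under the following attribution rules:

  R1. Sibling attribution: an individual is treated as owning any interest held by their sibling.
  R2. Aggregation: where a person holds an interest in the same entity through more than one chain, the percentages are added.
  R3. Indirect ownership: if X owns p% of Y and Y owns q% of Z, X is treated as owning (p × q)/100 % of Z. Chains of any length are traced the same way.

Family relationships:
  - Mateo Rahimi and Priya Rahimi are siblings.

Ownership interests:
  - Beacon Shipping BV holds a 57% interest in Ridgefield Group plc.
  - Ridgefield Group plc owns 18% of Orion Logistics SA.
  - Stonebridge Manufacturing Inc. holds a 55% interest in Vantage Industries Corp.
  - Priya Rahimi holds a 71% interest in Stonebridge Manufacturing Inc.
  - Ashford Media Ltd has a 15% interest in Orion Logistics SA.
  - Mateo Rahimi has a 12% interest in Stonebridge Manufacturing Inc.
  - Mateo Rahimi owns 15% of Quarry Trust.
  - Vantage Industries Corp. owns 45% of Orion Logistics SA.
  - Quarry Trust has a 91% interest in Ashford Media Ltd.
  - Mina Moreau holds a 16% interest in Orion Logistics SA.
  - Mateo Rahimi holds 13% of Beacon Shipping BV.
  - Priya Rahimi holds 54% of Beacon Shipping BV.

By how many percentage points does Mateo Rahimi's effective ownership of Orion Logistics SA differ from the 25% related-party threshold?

By sibling attribution (R1), Mateo Rahimi is treated as also owning Priya Rahimi's interest in Stonebridge Manufacturing Inc, giving 12% + 71% = 83%.
By sibling attribution (R1), Mateo Rahimi is treated as also owning Priya Rahimi's interest in Beacon Shipping BV, giving 13% + 54% = 67%.
Chain via Stonebridge Manufacturing Inc. → Vantage Industries Corp. (R3): 83% × 55% × 45% = 20.5425% of Orion Logistics SA.
Chain via Beacon Shipping BV → Ridgefield Group plc (R3): 67% × 57% × 18% = 6.8742% of Orion Logistics SA.
Chain via Quarry Trust → Ashford Media Ltd (R3): 15% × 91% × 15% = 2.0475% of Orion Logistics SA.
Aggregating (R2): 20.5425% + 6.8742% + 2.0475% = 29.4642%.
29.4642% exceeds the 25% threshold by 4.4642 percentage points.

4.4642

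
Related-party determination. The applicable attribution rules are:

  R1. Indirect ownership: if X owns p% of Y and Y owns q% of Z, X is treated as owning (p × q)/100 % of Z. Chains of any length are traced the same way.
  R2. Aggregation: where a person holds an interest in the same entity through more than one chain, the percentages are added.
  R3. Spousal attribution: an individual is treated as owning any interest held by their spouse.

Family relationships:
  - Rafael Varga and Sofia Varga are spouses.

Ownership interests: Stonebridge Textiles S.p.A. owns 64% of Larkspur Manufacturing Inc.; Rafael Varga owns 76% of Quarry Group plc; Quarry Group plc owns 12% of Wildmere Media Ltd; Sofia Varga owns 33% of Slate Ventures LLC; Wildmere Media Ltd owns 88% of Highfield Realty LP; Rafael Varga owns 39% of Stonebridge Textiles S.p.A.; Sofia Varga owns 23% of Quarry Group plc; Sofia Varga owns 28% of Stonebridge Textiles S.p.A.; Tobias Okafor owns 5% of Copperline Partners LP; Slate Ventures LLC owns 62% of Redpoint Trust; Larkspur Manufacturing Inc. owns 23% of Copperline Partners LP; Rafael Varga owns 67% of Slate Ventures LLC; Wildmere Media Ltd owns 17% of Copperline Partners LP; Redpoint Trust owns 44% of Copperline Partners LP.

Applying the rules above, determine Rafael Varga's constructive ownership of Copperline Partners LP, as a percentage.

39.162%

By spousal attribution (R3), Rafael Varga is treated as also owning Sofia Varga's interest in Slate Ventures LLC, giving 67% + 33% = 100%.
By spousal attribution (R3), Rafael Varga is treated as also owning Sofia Varga's interest in Quarry Group plc, giving 76% + 23% = 99%.
By spousal attribution (R3), Rafael Varga is treated as also owning Sofia Varga's interest in Stonebridge Textiles S.p.A, giving 39% + 28% = 67%.
Chain via Slate Ventures LLC → Redpoint Trust (R1): 100% × 62% × 44% = 27.28% of Copperline Partners LP.
Chain via Quarry Group plc → Wildmere Media Ltd (R1): 99% × 12% × 17% = 2.0196% of Copperline Partners LP.
Chain via Stonebridge Textiles S.p.A. → Larkspur Manufacturing Inc. (R1): 67% × 64% × 23% = 9.8624% of Copperline Partners LP.
Aggregating (R2): 27.28% + 2.0196% + 9.8624% = 39.162%.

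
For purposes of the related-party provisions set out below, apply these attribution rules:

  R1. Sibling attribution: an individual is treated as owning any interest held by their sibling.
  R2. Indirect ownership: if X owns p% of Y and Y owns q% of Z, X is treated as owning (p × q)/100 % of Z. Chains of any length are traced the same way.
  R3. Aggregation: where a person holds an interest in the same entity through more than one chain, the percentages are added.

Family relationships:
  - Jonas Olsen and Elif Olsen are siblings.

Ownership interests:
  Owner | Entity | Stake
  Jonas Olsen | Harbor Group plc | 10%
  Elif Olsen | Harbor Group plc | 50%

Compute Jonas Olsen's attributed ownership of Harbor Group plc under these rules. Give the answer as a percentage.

60%

By sibling attribution (R1), Jonas Olsen is treated as also owning Elif Olsen's interest in Harbor Group plc, giving 10% + 50% = 60%.
Direct interest in Harbor Group plc: 60%.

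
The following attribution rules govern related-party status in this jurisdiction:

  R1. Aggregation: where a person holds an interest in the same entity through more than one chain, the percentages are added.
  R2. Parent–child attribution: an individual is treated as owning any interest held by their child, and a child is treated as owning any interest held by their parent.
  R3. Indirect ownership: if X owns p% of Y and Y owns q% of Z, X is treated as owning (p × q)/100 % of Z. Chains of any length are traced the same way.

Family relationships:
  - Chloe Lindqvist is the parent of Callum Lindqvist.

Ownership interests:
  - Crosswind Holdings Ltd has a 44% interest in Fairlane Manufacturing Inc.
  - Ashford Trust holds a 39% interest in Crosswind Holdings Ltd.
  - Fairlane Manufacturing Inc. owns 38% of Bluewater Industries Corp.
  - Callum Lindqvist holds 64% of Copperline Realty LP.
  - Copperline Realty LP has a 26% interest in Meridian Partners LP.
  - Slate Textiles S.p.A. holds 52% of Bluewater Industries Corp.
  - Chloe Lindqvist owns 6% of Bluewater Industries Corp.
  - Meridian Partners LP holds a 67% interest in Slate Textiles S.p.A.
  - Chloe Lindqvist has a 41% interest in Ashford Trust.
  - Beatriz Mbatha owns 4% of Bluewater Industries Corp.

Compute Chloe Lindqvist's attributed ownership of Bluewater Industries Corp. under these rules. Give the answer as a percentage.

By parent–child attribution (R2), Chloe Lindqvist is treated as owning Callum Lindqvist's 64% interest in Copperline Realty LP.
Chain via Ashford Trust → Crosswind Holdings Ltd → Fairlane Manufacturing Inc. (R3): 41% × 39% × 44% × 38% = 2.673528% of Bluewater Industries Corp.
Direct interest in Bluewater Industries Corp: 6%.
Chain via Copperline Realty LP → Meridian Partners LP → Slate Textiles S.p.A. (R3): 64% × 26% × 67% × 52% = 5.797376% of Bluewater Industries Corp.
Aggregating (R1): 2.673528% + 6% + 5.797376% = 14.470904%.

14.470904%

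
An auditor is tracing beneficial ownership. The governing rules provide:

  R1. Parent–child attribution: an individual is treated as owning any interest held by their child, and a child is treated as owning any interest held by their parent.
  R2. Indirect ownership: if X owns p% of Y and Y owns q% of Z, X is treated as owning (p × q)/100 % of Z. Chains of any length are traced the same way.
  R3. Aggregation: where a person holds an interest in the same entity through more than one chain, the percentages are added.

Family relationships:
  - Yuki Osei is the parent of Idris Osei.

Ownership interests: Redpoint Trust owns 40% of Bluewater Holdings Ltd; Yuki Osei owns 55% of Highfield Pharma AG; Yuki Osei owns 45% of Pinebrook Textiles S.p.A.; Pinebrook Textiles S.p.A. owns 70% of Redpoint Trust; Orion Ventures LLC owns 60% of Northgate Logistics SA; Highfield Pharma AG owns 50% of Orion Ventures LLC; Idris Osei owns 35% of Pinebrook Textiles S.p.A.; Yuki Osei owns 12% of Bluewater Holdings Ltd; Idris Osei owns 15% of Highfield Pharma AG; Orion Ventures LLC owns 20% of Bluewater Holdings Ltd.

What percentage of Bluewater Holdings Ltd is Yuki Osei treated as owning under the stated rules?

By parent–child attribution (R1), Yuki Osei is treated as also owning Idris Osei's interest in Highfield Pharma AG, giving 55% + 15% = 70%.
By parent–child attribution (R1), Yuki Osei is treated as also owning Idris Osei's interest in Pinebrook Textiles S.p.A, giving 45% + 35% = 80%.
Chain via Highfield Pharma AG → Orion Ventures LLC (R2): 70% × 50% × 20% = 7% of Bluewater Holdings Ltd.
Chain via Pinebrook Textiles S.p.A. → Redpoint Trust (R2): 80% × 70% × 40% = 22.4% of Bluewater Holdings Ltd.
Direct interest in Bluewater Holdings Ltd: 12%.
Aggregating (R3): 7% + 22.4% + 12% = 41.4%.

41.4%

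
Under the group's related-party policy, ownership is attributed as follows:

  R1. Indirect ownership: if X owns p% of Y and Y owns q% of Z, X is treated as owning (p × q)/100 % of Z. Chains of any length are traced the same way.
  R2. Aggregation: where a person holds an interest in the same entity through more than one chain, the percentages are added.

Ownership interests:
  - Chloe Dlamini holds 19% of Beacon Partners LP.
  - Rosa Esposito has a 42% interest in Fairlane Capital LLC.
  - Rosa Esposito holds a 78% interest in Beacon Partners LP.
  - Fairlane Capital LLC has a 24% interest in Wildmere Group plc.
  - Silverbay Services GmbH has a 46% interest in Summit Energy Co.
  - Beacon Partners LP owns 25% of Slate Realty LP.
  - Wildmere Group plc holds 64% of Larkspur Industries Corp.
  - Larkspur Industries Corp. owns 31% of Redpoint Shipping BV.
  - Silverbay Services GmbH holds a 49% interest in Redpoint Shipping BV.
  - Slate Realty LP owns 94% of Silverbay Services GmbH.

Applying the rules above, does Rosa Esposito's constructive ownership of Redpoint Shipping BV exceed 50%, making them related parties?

Chain via Beacon Partners LP → Slate Realty LP → Silverbay Services GmbH (R1): 78% × 25% × 94% × 49% = 8.9817% of Redpoint Shipping BV.
Chain via Fairlane Capital LLC → Wildmere Group plc → Larkspur Industries Corp. (R1): 42% × 24% × 64% × 31% = 1.999872% of Redpoint Shipping BV.
Aggregating (R2): 8.9817% + 1.999872% = 10.981572%.
10.981572% does not exceed the 50% threshold, so Rosa is not a related party to Redpoint Shipping BV.

No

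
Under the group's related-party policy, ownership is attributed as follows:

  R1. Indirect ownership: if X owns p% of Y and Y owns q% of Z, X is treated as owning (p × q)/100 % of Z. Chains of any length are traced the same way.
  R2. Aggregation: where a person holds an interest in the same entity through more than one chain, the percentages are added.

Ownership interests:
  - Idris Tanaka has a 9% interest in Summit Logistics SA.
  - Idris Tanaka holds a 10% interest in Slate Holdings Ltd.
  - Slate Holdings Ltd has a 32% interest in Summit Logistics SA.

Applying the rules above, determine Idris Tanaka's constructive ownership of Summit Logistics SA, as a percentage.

12.2%

Chain via Slate Holdings Ltd (R1): 10% × 32% = 3.2% of Summit Logistics SA.
Direct interest in Summit Logistics SA: 9%.
Aggregating (R2): 3.2% + 9% = 12.2%.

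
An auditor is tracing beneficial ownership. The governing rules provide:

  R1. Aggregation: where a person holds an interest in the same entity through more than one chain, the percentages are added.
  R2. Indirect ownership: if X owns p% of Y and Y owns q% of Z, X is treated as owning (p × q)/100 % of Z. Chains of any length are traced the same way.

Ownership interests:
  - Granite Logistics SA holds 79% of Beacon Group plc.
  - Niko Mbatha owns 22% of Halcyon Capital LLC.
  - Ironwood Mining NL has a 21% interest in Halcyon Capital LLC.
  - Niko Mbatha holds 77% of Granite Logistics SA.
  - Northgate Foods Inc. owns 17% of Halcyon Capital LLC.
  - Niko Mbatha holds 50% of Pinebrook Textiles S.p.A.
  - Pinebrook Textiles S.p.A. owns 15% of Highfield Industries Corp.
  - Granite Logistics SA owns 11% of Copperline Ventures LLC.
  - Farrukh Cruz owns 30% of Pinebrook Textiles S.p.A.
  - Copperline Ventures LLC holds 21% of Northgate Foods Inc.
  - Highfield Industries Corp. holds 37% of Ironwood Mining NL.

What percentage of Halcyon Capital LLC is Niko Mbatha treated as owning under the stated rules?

Chain via Granite Logistics SA → Copperline Ventures LLC → Northgate Foods Inc. (R2): 77% × 11% × 21% × 17% = 0.302379% of Halcyon Capital LLC.
Chain via Pinebrook Textiles S.p.A. → Highfield Industries Corp. → Ironwood Mining NL (R2): 50% × 15% × 37% × 21% = 0.58275% of Halcyon Capital LLC.
Direct interest in Halcyon Capital LLC: 22%.
Aggregating (R1): 0.302379% + 0.58275% + 22% = 22.885129%.

22.885129%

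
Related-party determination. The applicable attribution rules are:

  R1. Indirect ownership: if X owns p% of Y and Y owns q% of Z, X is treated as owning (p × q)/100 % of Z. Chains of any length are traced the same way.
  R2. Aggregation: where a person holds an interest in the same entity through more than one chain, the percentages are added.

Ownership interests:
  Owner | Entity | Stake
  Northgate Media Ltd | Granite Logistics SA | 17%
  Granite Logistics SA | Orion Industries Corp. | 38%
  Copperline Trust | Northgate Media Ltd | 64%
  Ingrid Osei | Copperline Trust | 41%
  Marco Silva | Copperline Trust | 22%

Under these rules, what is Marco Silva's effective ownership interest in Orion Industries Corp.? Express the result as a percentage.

Chain via Copperline Trust → Northgate Media Ltd → Granite Logistics SA (R1): 22% × 64% × 17% × 38% = 0.909568% of Orion Industries Corp.

0.909568%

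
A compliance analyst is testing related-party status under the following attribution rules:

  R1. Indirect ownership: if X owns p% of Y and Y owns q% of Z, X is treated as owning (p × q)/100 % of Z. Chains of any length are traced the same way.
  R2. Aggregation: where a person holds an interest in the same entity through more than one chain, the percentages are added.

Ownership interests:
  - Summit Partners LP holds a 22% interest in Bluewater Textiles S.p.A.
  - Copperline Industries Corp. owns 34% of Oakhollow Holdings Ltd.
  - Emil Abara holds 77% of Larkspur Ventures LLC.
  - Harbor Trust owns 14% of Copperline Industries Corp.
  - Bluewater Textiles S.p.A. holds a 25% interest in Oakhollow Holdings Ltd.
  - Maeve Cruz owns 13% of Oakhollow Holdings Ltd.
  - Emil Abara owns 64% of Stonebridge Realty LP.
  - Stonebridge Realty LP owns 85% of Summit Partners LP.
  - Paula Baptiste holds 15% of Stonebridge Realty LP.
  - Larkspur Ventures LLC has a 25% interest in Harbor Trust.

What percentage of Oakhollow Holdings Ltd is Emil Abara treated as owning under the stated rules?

3.9083%

Chain via Stonebridge Realty LP → Summit Partners LP → Bluewater Textiles S.p.A. (R1): 64% × 85% × 22% × 25% = 2.992% of Oakhollow Holdings Ltd.
Chain via Larkspur Ventures LLC → Harbor Trust → Copperline Industries Corp. (R1): 77% × 25% × 14% × 34% = 0.9163% of Oakhollow Holdings Ltd.
Aggregating (R2): 2.992% + 0.9163% = 3.9083%.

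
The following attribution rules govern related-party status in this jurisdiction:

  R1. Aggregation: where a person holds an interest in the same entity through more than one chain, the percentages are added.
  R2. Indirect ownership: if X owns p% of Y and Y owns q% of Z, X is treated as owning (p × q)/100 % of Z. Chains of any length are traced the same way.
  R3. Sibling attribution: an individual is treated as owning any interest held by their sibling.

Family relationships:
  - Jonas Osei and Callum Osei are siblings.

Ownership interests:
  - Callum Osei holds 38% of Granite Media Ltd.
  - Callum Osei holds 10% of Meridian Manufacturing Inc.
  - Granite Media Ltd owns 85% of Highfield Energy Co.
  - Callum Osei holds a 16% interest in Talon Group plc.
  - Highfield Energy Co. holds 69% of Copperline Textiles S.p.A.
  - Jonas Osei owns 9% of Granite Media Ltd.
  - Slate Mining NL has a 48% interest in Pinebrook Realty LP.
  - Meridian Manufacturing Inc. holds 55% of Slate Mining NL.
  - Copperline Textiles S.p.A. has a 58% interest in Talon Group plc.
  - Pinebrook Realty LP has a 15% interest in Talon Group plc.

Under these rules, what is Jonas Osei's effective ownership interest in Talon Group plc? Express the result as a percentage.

32.38399%

By sibling attribution (R3), Jonas Osei is treated as also owning Callum Osei's interest in Granite Media Ltd, giving 9% + 38% = 47%.
By sibling attribution (R3), Jonas Osei is treated as owning Callum Osei's 10% interest in Meridian Manufacturing Inc.
By sibling attribution (R3), Jonas Osei is treated as owning Callum Osei's 16% interest in Talon Group plc.
Chain via Granite Media Ltd → Highfield Energy Co. → Copperline Textiles S.p.A. (R2): 47% × 85% × 69% × 58% = 15.98799% of Talon Group plc.
Chain via Meridian Manufacturing Inc. → Slate Mining NL → Pinebrook Realty LP (R2): 10% × 55% × 48% × 15% = 0.396% of Talon Group plc.
Direct interest in Talon Group plc: 16%.
Aggregating (R1): 15.98799% + 0.396% + 16% = 32.38399%.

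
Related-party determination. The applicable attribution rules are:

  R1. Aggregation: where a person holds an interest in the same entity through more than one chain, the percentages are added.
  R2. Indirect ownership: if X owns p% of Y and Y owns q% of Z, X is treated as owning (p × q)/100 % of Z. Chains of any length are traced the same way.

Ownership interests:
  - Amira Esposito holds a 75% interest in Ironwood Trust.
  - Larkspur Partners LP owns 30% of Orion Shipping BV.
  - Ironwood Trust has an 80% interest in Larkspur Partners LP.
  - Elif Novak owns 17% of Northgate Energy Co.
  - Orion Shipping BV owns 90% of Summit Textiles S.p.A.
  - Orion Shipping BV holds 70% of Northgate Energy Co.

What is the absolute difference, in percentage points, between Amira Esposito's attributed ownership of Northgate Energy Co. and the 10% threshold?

Chain via Ironwood Trust → Larkspur Partners LP → Orion Shipping BV (R2): 75% × 80% × 30% × 70% = 12.6% of Northgate Energy Co.
12.6% exceeds the 10% threshold by 2.6 percentage points.

2.6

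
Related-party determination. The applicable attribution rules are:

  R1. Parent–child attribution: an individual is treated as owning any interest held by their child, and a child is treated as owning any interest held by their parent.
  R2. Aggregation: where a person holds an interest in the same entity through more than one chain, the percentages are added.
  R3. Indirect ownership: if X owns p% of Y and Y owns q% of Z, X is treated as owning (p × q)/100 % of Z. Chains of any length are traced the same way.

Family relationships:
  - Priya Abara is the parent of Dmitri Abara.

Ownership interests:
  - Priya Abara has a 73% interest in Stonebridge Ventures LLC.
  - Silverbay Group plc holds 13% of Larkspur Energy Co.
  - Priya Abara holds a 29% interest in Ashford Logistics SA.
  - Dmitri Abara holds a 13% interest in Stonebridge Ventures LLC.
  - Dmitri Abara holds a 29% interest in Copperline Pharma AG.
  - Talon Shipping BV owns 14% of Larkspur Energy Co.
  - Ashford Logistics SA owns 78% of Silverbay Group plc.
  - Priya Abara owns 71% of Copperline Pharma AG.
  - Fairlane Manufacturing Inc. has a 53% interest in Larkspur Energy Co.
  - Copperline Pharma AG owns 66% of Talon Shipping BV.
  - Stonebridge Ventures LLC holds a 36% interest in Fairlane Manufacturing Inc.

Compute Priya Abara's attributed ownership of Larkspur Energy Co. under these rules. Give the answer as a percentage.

28.5894%

By parent–child attribution (R1), Priya Abara is treated as also owning Dmitri Abara's interest in Stonebridge Ventures LLC, giving 73% + 13% = 86%.
By parent–child attribution (R1), Priya Abara is treated as also owning Dmitri Abara's interest in Copperline Pharma AG, giving 71% + 29% = 100%.
Chain via Stonebridge Ventures LLC → Fairlane Manufacturing Inc. (R3): 86% × 36% × 53% = 16.4088% of Larkspur Energy Co.
Chain via Ashford Logistics SA → Silverbay Group plc (R3): 29% × 78% × 13% = 2.9406% of Larkspur Energy Co.
Chain via Copperline Pharma AG → Talon Shipping BV (R3): 100% × 66% × 14% = 9.24% of Larkspur Energy Co.
Aggregating (R2): 16.4088% + 2.9406% + 9.24% = 28.5894%.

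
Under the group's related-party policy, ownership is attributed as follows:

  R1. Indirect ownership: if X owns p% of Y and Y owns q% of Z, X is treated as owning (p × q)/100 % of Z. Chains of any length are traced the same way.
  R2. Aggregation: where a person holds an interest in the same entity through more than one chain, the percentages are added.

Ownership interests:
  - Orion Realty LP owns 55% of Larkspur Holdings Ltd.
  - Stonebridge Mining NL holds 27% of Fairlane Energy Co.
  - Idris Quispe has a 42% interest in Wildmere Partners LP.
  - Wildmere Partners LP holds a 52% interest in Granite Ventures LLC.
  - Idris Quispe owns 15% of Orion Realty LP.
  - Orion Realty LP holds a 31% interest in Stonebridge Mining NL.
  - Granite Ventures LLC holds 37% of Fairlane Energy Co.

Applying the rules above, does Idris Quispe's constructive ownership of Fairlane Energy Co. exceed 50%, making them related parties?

No

Chain via Orion Realty LP → Stonebridge Mining NL (R1): 15% × 31% × 27% = 1.2555% of Fairlane Energy Co.
Chain via Wildmere Partners LP → Granite Ventures LLC (R1): 42% × 52% × 37% = 8.0808% of Fairlane Energy Co.
Aggregating (R2): 1.2555% + 8.0808% = 9.3363%.
9.3363% does not exceed the 50% threshold, so Idris is not a related party to Fairlane Energy Co.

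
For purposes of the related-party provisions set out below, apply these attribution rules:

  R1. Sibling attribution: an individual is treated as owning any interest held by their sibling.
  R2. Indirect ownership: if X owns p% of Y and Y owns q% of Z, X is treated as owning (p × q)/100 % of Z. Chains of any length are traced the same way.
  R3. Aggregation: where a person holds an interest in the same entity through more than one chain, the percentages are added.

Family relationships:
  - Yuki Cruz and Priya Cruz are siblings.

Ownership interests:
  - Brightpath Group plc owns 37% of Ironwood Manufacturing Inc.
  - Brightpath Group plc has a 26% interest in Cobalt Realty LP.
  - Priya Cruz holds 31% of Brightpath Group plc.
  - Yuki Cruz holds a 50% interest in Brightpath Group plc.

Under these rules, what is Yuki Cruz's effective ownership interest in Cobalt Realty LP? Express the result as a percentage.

By sibling attribution (R1), Yuki Cruz is treated as also owning Priya Cruz's interest in Brightpath Group plc, giving 50% + 31% = 81%.
Chain via Brightpath Group plc (R2): 81% × 26% = 21.06% of Cobalt Realty LP.

21.06%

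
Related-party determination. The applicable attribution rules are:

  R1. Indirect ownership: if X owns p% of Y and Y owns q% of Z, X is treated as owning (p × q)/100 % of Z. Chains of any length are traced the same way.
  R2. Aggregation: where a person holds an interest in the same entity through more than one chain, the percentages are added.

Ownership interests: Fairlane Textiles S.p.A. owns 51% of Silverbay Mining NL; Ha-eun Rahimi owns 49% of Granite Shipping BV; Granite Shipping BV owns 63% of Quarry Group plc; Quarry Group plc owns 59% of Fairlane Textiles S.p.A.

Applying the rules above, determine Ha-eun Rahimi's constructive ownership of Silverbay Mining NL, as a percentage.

9.288783%

Chain via Granite Shipping BV → Quarry Group plc → Fairlane Textiles S.p.A. (R1): 49% × 63% × 59% × 51% = 9.288783% of Silverbay Mining NL.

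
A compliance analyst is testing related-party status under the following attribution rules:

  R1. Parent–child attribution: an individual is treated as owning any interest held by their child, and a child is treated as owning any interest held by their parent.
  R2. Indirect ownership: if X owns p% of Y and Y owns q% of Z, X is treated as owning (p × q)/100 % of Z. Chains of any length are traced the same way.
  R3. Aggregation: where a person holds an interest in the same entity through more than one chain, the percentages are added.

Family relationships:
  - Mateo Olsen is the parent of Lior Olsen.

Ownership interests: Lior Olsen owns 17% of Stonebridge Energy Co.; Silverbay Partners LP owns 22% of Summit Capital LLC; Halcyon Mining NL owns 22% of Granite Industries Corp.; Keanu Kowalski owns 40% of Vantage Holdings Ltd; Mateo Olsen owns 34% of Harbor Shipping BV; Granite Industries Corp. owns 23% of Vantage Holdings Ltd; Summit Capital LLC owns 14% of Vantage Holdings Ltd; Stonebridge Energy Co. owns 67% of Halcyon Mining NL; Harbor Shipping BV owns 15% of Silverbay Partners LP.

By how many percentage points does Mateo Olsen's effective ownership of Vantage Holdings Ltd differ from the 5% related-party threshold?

4.266586

By parent–child attribution (R1), Mateo Olsen is treated as owning Lior Olsen's 17% interest in Stonebridge Energy Co.
Chain via Harbor Shipping BV → Silverbay Partners LP → Summit Capital LLC (R2): 34% × 15% × 22% × 14% = 0.15708% of Vantage Holdings Ltd.
Chain via Stonebridge Energy Co. → Halcyon Mining NL → Granite Industries Corp. (R2): 17% × 67% × 22% × 23% = 0.576334% of Vantage Holdings Ltd.
Aggregating (R3): 0.15708% + 0.576334% = 0.733414%.
0.733414% falls short of the 5% threshold by 4.266586 percentage points.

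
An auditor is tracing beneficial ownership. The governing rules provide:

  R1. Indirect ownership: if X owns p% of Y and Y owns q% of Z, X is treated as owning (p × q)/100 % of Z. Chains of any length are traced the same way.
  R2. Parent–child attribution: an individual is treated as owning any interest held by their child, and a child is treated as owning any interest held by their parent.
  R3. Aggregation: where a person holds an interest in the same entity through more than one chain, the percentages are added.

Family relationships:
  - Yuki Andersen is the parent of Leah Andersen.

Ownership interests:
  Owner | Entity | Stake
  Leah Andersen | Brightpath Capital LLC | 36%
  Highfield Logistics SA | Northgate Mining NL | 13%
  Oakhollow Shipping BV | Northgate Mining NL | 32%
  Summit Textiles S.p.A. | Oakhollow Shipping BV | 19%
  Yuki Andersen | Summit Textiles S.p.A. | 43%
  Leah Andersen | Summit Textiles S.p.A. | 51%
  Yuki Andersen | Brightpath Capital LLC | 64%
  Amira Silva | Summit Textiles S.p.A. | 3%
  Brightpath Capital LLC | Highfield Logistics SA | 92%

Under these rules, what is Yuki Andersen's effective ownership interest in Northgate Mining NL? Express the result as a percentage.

By parent–child attribution (R2), Yuki Andersen is treated as also owning Leah Andersen's interest in Summit Textiles S.p.A, giving 43% + 51% = 94%.
By parent–child attribution (R2), Yuki Andersen is treated as also owning Leah Andersen's interest in Brightpath Capital LLC, giving 64% + 36% = 100%.
Chain via Summit Textiles S.p.A. → Oakhollow Shipping BV (R1): 94% × 19% × 32% = 5.7152% of Northgate Mining NL.
Chain via Brightpath Capital LLC → Highfield Logistics SA (R1): 100% × 92% × 13% = 11.96% of Northgate Mining NL.
Aggregating (R3): 5.7152% + 11.96% = 17.6752%.

17.6752%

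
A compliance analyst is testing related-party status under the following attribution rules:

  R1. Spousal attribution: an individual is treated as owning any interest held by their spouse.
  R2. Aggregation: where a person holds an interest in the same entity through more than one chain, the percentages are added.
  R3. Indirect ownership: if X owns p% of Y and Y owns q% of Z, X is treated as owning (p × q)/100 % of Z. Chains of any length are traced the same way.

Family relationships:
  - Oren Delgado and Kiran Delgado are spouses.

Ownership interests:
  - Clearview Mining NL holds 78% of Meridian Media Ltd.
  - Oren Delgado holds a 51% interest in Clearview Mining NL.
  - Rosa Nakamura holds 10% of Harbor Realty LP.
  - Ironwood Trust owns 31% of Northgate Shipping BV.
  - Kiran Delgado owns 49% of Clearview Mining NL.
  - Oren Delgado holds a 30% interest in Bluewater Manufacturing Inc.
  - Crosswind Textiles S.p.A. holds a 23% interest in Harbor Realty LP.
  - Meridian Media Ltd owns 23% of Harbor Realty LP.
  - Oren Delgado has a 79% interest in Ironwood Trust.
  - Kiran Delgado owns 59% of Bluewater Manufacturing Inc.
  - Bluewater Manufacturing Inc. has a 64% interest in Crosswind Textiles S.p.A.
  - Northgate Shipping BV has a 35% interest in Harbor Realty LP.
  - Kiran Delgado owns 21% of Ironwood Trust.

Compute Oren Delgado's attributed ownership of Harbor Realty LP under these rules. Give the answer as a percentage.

By spousal attribution (R1), Oren Delgado is treated as also owning Kiran Delgado's interest in Ironwood Trust, giving 79% + 21% = 100%.
By spousal attribution (R1), Oren Delgado is treated as also owning Kiran Delgado's interest in Bluewater Manufacturing Inc, giving 30% + 59% = 89%.
By spousal attribution (R1), Oren Delgado is treated as also owning Kiran Delgado's interest in Clearview Mining NL, giving 51% + 49% = 100%.
Chain via Ironwood Trust → Northgate Shipping BV (R3): 100% × 31% × 35% = 10.85% of Harbor Realty LP.
Chain via Bluewater Manufacturing Inc. → Crosswind Textiles S.p.A. (R3): 89% × 64% × 23% = 13.1008% of Harbor Realty LP.
Chain via Clearview Mining NL → Meridian Media Ltd (R3): 100% × 78% × 23% = 17.94% of Harbor Realty LP.
Aggregating (R2): 10.85% + 13.1008% + 17.94% = 41.8908%.

41.8908%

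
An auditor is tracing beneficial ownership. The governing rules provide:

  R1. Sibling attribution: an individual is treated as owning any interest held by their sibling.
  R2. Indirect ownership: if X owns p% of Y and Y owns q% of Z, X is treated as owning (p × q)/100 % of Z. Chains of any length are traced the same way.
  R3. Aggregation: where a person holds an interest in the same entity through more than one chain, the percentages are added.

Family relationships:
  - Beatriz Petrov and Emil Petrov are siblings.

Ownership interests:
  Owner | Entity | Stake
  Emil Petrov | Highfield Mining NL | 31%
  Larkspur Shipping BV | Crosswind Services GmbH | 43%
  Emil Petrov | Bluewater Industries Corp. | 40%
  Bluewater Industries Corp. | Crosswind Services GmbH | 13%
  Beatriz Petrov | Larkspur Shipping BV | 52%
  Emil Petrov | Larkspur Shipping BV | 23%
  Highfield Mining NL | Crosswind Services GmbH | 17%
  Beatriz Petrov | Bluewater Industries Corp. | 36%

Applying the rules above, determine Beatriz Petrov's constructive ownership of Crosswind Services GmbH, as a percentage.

By sibling attribution (R1), Beatriz Petrov is treated as also owning Emil Petrov's interest in Larkspur Shipping BV, giving 52% + 23% = 75%.
By sibling attribution (R1), Beatriz Petrov is treated as also owning Emil Petrov's interest in Bluewater Industries Corp, giving 36% + 40% = 76%.
By sibling attribution (R1), Beatriz Petrov is treated as owning Emil Petrov's 31% interest in Highfield Mining NL.
Chain via Larkspur Shipping BV (R2): 75% × 43% = 32.25% of Crosswind Services GmbH.
Chain via Bluewater Industries Corp. (R2): 76% × 13% = 9.88% of Crosswind Services GmbH.
Chain via Highfield Mining NL (R2): 31% × 17% = 5.27% of Crosswind Services GmbH.
Aggregating (R3): 32.25% + 9.88% + 5.27% = 47.4%.

47.4%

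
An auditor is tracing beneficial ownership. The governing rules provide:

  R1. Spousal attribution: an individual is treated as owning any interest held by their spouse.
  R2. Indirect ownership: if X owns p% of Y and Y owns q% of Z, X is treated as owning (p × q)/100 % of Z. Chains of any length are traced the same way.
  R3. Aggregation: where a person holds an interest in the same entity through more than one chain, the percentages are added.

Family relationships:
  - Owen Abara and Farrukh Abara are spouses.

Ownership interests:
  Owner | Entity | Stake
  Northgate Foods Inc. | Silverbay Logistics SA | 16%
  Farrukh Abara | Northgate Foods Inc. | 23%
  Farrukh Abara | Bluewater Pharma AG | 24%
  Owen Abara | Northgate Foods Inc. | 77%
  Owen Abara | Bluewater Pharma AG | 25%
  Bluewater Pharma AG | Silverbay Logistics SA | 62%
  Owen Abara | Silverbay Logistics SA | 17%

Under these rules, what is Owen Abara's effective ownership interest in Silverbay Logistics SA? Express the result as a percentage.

By spousal attribution (R1), Owen Abara is treated as also owning Farrukh Abara's interest in Northgate Foods Inc, giving 77% + 23% = 100%.
By spousal attribution (R1), Owen Abara is treated as also owning Farrukh Abara's interest in Bluewater Pharma AG, giving 25% + 24% = 49%.
Chain via Northgate Foods Inc. (R2): 100% × 16% = 16% of Silverbay Logistics SA.
Chain via Bluewater Pharma AG (R2): 49% × 62% = 30.38% of Silverbay Logistics SA.
Direct interest in Silverbay Logistics SA: 17%.
Aggregating (R3): 16% + 30.38% + 17% = 63.38%.

63.38%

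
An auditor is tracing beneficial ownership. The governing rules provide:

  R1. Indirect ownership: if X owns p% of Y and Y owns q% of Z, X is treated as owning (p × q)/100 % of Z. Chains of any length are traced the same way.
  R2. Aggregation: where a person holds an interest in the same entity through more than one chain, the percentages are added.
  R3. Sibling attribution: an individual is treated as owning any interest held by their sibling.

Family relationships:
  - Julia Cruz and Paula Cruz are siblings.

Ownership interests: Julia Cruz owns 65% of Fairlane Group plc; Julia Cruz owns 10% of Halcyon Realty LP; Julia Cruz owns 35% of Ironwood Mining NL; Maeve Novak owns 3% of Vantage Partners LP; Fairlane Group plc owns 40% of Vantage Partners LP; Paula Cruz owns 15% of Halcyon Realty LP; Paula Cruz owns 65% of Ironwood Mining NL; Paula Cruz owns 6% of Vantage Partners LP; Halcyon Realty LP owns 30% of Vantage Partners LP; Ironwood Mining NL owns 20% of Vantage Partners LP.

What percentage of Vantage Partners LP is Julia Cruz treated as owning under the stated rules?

By sibling attribution (R3), Julia Cruz is treated as also owning Paula Cruz's interest in Halcyon Realty LP, giving 10% + 15% = 25%.
By sibling attribution (R3), Julia Cruz is treated as also owning Paula Cruz's interest in Ironwood Mining NL, giving 35% + 65% = 100%.
By sibling attribution (R3), Julia Cruz is treated as owning Paula Cruz's 6% interest in Vantage Partners LP.
Chain via Halcyon Realty LP (R1): 25% × 30% = 7.5% of Vantage Partners LP.
Chain via Fairlane Group plc (R1): 65% × 40% = 26% of Vantage Partners LP.
Chain via Ironwood Mining NL (R1): 100% × 20% = 20% of Vantage Partners LP.
Direct interest in Vantage Partners LP: 6%.
Aggregating (R2): 7.5% + 26% + 20% + 6% = 59.5%.

59.5%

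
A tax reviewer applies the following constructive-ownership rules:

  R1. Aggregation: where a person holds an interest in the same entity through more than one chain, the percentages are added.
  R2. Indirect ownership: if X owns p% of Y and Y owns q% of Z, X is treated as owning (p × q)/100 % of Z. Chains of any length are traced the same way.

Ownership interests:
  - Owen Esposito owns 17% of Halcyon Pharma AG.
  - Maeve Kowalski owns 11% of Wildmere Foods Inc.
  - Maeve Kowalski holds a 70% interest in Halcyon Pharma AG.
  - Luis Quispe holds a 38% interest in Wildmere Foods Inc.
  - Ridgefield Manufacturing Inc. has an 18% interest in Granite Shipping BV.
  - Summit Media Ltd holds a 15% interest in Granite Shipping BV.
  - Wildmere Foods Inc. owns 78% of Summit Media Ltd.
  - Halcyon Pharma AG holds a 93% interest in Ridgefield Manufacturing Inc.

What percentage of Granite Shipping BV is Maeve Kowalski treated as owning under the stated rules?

Chain via Halcyon Pharma AG → Ridgefield Manufacturing Inc. (R2): 70% × 93% × 18% = 11.718% of Granite Shipping BV.
Chain via Wildmere Foods Inc. → Summit Media Ltd (R2): 11% × 78% × 15% = 1.287% of Granite Shipping BV.
Aggregating (R1): 11.718% + 1.287% = 13.005%.

13.005%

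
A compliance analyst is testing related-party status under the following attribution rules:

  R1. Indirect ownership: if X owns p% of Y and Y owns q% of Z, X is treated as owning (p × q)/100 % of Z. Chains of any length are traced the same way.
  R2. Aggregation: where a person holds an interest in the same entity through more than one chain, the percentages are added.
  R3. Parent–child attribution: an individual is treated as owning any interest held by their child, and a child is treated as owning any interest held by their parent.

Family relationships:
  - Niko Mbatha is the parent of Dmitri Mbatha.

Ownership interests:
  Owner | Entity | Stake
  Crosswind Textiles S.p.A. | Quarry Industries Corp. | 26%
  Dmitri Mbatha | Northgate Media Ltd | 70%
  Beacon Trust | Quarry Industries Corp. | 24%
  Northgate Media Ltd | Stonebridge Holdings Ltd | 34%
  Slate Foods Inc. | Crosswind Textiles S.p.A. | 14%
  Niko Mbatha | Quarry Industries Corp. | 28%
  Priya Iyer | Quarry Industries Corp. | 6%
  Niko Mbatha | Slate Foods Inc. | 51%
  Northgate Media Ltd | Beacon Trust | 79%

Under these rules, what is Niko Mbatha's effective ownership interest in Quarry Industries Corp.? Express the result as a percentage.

43.1284%

By parent–child attribution (R3), Niko Mbatha is treated as owning Dmitri Mbatha's 70% interest in Northgate Media Ltd.
Chain via Slate Foods Inc. → Crosswind Textiles S.p.A. (R1): 51% × 14% × 26% = 1.8564% of Quarry Industries Corp.
Direct interest in Quarry Industries Corp: 28%.
Chain via Northgate Media Ltd → Beacon Trust (R1): 70% × 79% × 24% = 13.272% of Quarry Industries Corp.
Aggregating (R2): 1.8564% + 28% + 13.272% = 43.1284%.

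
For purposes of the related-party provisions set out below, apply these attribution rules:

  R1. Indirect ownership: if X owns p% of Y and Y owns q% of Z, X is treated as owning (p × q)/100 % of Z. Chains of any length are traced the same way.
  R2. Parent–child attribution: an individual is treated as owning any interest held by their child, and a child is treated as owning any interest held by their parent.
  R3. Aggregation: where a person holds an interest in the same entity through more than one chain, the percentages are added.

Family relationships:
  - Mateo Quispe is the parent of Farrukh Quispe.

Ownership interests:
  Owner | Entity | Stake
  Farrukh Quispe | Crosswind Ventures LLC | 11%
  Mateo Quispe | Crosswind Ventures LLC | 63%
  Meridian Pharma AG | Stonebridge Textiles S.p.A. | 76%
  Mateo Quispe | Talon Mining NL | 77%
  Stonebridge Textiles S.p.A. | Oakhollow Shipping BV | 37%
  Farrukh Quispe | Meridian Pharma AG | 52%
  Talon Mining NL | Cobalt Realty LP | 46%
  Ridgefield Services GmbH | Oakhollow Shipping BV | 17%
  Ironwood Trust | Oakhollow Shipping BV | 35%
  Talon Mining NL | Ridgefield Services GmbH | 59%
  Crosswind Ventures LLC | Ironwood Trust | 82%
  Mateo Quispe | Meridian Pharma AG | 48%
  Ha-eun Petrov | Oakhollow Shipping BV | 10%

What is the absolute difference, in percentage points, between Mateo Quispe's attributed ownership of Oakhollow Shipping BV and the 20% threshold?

37.0811

By parent–child attribution (R2), Mateo Quispe is treated as also owning Farrukh Quispe's interest in Meridian Pharma AG, giving 48% + 52% = 100%.
By parent–child attribution (R2), Mateo Quispe is treated as also owning Farrukh Quispe's interest in Crosswind Ventures LLC, giving 63% + 11% = 74%.
Chain via Talon Mining NL → Ridgefield Services GmbH (R1): 77% × 59% × 17% = 7.7231% of Oakhollow Shipping BV.
Chain via Meridian Pharma AG → Stonebridge Textiles S.p.A. (R1): 100% × 76% × 37% = 28.12% of Oakhollow Shipping BV.
Chain via Crosswind Ventures LLC → Ironwood Trust (R1): 74% × 82% × 35% = 21.238% of Oakhollow Shipping BV.
Aggregating (R3): 7.7231% + 28.12% + 21.238% = 57.0811%.
57.0811% exceeds the 20% threshold by 37.0811 percentage points.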